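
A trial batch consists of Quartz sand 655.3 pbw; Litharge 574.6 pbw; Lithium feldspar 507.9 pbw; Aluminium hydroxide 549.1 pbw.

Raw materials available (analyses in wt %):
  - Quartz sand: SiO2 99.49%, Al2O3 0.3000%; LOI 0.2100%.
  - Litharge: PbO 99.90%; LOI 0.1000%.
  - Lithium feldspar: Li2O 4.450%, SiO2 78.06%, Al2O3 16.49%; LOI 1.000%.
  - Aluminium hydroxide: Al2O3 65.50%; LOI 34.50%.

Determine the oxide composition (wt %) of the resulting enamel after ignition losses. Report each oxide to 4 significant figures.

Glass mass = 2090 pbw (batch 2287 − LOI 196.5).
Composition: Li2O 1.081%, SiO2 50.15%, PbO 27.46%, Al2O3 21.31%

Working values are printed rounded off to 4 significant digits alongside each step. The whole derivation holds full precision in every operation. Every reported number takes just one rounding — derived quantities, including the four compositions, ignition loss, totals, glass mass, the yield, are carried from the weighed amounts on 2090 pbw of glass in exact precision, as set out in problem or answer.
Delivered oxide masses:
  Li2O: 507.9·0.04450 = 22.60 pbw
  SiO2: 655.3·0.9949 + 507.9·0.7806 = 1048 pbw
  PbO: 574.6·0.9990 = 574.0 pbw
  Al2O3: 655.3·0.003000 + 507.9·0.1649 + 549.1·0.6550 = 445.4 pbw
LOI: 655.3·0.002100 + 574.6·0.001000 + 507.9·0.01000 + 549.1·0.3450 = 196.5 pbw
Glass mass = batch − LOI = 2287 − 196.5 = 2090 pbw (consistent with Σ oxide mass)
percent by weight: oxide/glass ×100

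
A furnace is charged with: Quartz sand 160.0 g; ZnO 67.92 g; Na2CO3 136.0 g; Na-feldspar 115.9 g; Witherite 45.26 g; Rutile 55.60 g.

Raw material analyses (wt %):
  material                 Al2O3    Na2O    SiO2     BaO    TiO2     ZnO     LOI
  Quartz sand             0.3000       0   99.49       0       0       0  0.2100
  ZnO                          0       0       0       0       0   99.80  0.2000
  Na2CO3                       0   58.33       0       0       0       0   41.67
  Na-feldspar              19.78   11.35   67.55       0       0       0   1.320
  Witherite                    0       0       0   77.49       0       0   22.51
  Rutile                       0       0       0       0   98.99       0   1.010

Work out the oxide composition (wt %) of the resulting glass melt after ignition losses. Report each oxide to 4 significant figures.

Glass mass = 511.3 g (batch 580.7 − LOI 69.42).
Composition: Al2O3 4.578%, Na2O 18.09%, SiO2 46.45%, BaO 6.860%, TiO2 10.77%, ZnO 13.26%

Full float precision is maintained through every step; working values are printed, rounded to four significant figures, when written out; a single rounding yields each reported figure — the derived quantities, which include yield, LOI, totals, glass mass, six oxide percentages, are carried in full precision, as written in the question or the answer, from the batch weights on 511.3 g of glass.
Delivered oxide masses:
  Al2O3: 160.0·0.003000 + 115.9·0.1978 = 23.41 g
  Na2O: 136.0·0.5833 + 115.9·0.1135 = 92.48 g
  SiO2: 160.0·0.9949 + 115.9·0.6755 = 237.5 g
  BaO: 45.26·0.7749 = 35.07 g
  TiO2: 55.60·0.9899 = 55.04 g
  ZnO: 67.92·0.9980 = 67.78 g
LOI: 160.0·0.002100 + 67.92·0.002000 + 136.0·0.4167 + 115.9·0.01320 + 45.26·0.2251 + 55.60·0.01010 = 69.42 g
Glass mass = batch − LOI = 580.7 − 69.42 = 511.3 g (= the summed oxide contributions)
each wt % is 100 × oxide ÷ glass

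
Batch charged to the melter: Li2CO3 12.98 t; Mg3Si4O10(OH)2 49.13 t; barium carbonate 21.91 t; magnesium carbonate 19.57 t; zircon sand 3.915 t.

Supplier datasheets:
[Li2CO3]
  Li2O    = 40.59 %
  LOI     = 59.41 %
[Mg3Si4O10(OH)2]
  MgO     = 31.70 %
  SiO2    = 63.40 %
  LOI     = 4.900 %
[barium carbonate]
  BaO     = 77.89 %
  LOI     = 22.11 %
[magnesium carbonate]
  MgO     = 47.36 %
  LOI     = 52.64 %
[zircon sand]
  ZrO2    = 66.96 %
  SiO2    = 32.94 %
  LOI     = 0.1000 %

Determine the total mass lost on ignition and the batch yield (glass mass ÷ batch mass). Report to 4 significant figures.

LOI loss = 25.27 t; glass = 82.24 t; yield = 76.50%

In-progress results are displayed rounded to four significant digits at each printed step. Full precision is carried at all times; every reported figure undergoes a single rounding — derived quantities, including the five compositions, yield, totals, LOI, net glass mass, are recomputed starting from the weights per 82.24 t of glass at full float precision exactly as printed in problem or answer.
Material-by-material LOI:
  Li2CO3: 12.98 × 0.5941 = 7.711 t
  Mg3Si4O10(OH)2: 49.13 × 0.04900 = 2.407 t
  barium carbonate: 21.91 × 0.2211 = 4.844 t
  magnesium carbonate: 19.57 × 0.5264 = 10.30 t
  zircon sand: 3.915 × 0.001000 = 0.003915 t
Total LOI = 25.27 t
Glass = batch − LOI = 107.5 − 25.27 = 82.24 t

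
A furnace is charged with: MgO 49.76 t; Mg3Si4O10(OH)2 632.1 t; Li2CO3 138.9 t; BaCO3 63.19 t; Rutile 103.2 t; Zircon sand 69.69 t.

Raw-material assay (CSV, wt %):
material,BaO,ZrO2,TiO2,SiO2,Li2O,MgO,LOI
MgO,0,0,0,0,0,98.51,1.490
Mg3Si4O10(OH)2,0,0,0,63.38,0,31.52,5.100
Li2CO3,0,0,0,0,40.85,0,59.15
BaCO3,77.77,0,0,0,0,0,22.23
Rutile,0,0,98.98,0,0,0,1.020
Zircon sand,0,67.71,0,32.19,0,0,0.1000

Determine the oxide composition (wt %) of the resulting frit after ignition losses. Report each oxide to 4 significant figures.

Working values appear (rounded to 4 significant digits) in the printout. Every computation keeps full precision throughout; every reported number takes a single rounding. Derived quantities, including net glass mass, totals, yield, six oxide percentages, LOI, are rebuilt from the batch weights per 926.5 t of glass in full float precision as written in the problem or answer text.
Mass of each oxide from the mix:
  BaO: 63.19·0.7777 = 49.14 t
  ZrO2: 69.69·0.6771 = 47.19 t
  TiO2: 103.2·0.9898 = 102.1 t
  SiO2: 632.1·0.6338 + 69.69·0.3219 = 423.1 t
  Li2O: 138.9·0.4085 = 56.74 t
  MgO: 49.76·0.9851 + 632.1·0.3152 = 248.3 t
LOI: 49.76·0.01490 + 632.1·0.05100 + 138.9·0.5915 + 63.19·0.2223 + 103.2·0.01020 + 69.69·0.001000 = 130.3 t
Glass mass = batch − LOI = 1057 − 130.3 = 926.5 t (the oxide masses sum to this)
wt % = 100 × oxide mass / glass mass

Glass mass = 926.5 t (batch 1057 − LOI 130.3).
Composition: BaO 5.304%, ZrO2 5.093%, TiO2 11.02%, SiO2 45.66%, Li2O 6.124%, MgO 26.79%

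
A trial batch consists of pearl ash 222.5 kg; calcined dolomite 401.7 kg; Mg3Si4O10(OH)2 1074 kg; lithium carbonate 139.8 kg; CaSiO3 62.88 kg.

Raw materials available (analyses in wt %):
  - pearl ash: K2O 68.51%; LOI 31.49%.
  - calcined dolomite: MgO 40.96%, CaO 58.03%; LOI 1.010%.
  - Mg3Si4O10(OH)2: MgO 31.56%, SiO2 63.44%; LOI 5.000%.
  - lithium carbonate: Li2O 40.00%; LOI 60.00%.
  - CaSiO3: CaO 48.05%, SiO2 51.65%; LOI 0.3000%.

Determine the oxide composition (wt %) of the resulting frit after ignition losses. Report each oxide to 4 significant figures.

The intermediate values appear rounded to 4 significant figures. The whole derivation keeps full float precision in every operation — every reported result is rounded exactly once. The derived quantities are carried starting from the weights for 1689 kg of glass in exact precision (totals, the yield, five oxide percentages, LOI, glass mass), as they appear in the problem or the answer.
What the batch supplies per oxide:
  K2O: 222.5·0.6851 = 152.4 kg
  MgO: 401.7·0.4096 + 1074·0.3156 = 503.5 kg
  Li2O: 139.8·0.4000 = 55.92 kg
  CaO: 401.7·0.5803 + 62.88·0.4805 = 263.3 kg
  SiO2: 1074·0.6344 + 62.88·0.5165 = 713.8 kg
LOI: 222.5·0.3149 + 401.7·0.01010 + 1074·0.05000 + 139.8·0.6000 + 62.88·0.003000 = 211.9 kg
The glass mass, total less LOI, = 1901 − 211.9 = 1689 kg (consistent with Σ oxide mass)
percent by weight: oxide/glass ×100

Glass mass = 1689 kg (batch 1901 − LOI 211.9).
Composition: K2O 9.025%, MgO 29.81%, Li2O 3.311%, CaO 15.59%, SiO2 42.26%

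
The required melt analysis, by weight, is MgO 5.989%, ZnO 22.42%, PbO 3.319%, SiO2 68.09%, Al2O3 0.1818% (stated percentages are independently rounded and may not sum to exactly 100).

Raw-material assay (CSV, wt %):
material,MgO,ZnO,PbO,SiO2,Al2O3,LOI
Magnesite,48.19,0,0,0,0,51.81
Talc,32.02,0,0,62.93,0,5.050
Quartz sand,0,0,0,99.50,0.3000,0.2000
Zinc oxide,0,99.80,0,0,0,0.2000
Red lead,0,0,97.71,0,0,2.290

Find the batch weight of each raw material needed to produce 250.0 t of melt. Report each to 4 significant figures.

Batch per 250.0 t melt:
  Magnesite: 10.50 t
  Talc: 30.96 t
  Quartz sand: 151.5 t
  Zinc oxide: 56.16 t
  Red lead: 8.492 t
Total batch = 257.6 t; LOI loss = 7.613 t; yield = 97.04%

All arithmetic maintains full float precision throughout; the intermediate values appear rounded to 4 significant figures as written. Exactly one rounding lands on each reported number; derived quantities, which include ignition loss, glass mass, the yield, the five compositions, totals, are rebuilt at full precision, exactly as shown in the problem or answer text, starting from the weights at 250.0 t of glass.
Oxide-by-oxide targets in 250.0 t melt:
  MgO: 5.989% × 250.0 = 14.97 t
  ZnO: 22.42% × 250.0 = 56.05 t
  PbO: 3.319% × 250.0 = 8.298 t
  SiO2: 68.09% × 250.0 = 170.2 t
  Al2O3: 0.1818% × 250.0 = 0.4545 t
Balance tally, oxide-wise, given the weights on record, under the basis named above (oxide sums agree with the targets within answer rounding):
  MgO: 10.50·0.4819 + 30.96·0.3202 = 14.97 t (target 14.97 t)
  ZnO: 56.16·0.9980 = 56.05 t (target 56.05 t)
  PbO: 8.492·0.9771 = 8.298 t (target 8.298 t)
  SiO2: 30.96·0.6293 + 151.5·0.9950 = 170.2 t (target 170.2 t)
  Al2O3: 151.5·0.003000 = 0.4545 t (target 0.4545 t)
Mass balance on the glass: the batch minus its LOI: 250.0 t (summing oxide targets gives 250.0 t; with the basis standing at 250.0 t — deltas are rounding alone).
Batch grand total — Σ batch = 257.6 t; LOI loss = Σ batch·LOI = 7.613 t; yield, glass over the total, = 97.04%.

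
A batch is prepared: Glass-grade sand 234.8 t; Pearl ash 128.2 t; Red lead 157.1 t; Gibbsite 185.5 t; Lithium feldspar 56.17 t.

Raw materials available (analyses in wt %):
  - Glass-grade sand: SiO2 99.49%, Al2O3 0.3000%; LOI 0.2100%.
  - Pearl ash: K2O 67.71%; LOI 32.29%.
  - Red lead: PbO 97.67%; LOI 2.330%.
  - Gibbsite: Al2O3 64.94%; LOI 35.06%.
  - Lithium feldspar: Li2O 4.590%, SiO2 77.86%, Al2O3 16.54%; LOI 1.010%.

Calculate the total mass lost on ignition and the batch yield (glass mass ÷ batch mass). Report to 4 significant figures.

Working values are printed rounded off to 4 significant digits at each printed step; the working math carries exact precision at every stage; every reported figure includes exactly one rounding; derived quantities, which include five oxide percentages, ignition loss, totals, the yield, net glass mass, are re-derived in full float precision, exactly as printed in problem or answer, using the weight values on 650.6 t of glass.
Per-material ignition loss:
  Glass-grade sand: 234.8 × 0.002100 = 0.4931 t
  Pearl ash: 128.2 × 0.3229 = 41.40 t
  Red lead: 157.1 × 0.02330 = 3.660 t
  Gibbsite: 185.5 × 0.3506 = 65.04 t
  Lithium feldspar: 56.17 × 0.01010 = 0.5673 t
Total LOI = 111.2 t
Glass = batch − LOI = 761.8 − 111.2 = 650.6 t

LOI loss = 111.2 t; glass = 650.6 t; yield = 85.41%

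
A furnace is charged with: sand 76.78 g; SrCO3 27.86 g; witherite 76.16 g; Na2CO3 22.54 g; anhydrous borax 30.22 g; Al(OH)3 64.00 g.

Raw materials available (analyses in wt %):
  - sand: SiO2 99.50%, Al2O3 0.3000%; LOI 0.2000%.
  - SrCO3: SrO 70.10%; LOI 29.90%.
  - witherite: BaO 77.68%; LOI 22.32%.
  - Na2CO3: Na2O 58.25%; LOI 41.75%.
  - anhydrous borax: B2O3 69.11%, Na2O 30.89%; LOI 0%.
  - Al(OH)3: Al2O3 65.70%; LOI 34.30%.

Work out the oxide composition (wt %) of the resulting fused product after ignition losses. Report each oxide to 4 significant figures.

Values along the way are displayed, rounded to 4 significant figures, at each printed step. All arithmetic holds full precision through the solve — every reported figure takes a single rounding; all derived quantities, which include yield, net glass mass, totals, LOI, the six compositions, are computed at exact precision, as written in problem or answer, using the weight values for 240.7 g of glass.
Per-oxide mass from batch:
  B2O3: 30.22·0.6911 = 20.89 g
  SiO2: 76.78·0.9950 = 76.40 g
  Na2O: 22.54·0.5825 + 30.22·0.3089 = 22.46 g
  SrO: 27.86·0.7010 = 19.53 g
  BaO: 76.16·0.7768 = 59.16 g
  Al2O3: 76.78·0.003000 + 64.00·0.6570 = 42.28 g
LOI: 76.78·0.002000 + 27.86·0.2990 + 76.16·0.2232 + 22.54·0.4175 + 64.00·0.3430 = 56.85 g
Net of LOI, the glass mass = 297.6 − 56.85 = 240.7 g (= the summed oxide contributions)
wt % = oxide mass / glass mass × 100

Glass mass = 240.7 g (batch 297.6 − LOI 56.85).
Composition: B2O3 8.676%, SiO2 31.74%, Na2O 9.332%, SrO 8.113%, BaO 24.58%, Al2O3 17.56%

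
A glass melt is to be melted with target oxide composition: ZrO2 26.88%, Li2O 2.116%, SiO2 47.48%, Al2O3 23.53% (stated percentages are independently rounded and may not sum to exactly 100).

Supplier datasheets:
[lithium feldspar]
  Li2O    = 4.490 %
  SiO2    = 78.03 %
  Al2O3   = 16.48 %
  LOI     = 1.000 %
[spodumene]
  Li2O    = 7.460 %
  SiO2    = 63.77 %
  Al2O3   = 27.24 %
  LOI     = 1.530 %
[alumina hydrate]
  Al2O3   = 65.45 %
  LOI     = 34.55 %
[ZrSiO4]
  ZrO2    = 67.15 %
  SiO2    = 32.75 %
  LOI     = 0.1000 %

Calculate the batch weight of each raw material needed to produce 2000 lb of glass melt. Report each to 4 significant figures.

Batch per 2000 lb glass melt:
  lithium feldspar: 821.3 lb
  spodumene: 72.95 lb
  alumina hydrate: 481.9 lb
  ZrSiO4: 800.6 lb
Total batch = 2177 lb; LOI loss = 176.6 lb; yield = 91.89%

Mid-chain values are displayed, rounded to 4 significant figures, between the steps. The whole derivation maintains full float precision at all times — every reported number carries a single rounding — derived quantities (the yield, net glass mass, ignition loss, the four compositions, totals) are computed from the weighed amounts on 2000 lb of glass in exact precision as quoted within the problem or the answer.
Oxide mass targets, per 2000 lb glass melt:
  ZrO2: 26.88% × 2000 = 537.6 lb
  Li2O: 2.116% × 2000 = 42.32 lb
  SiO2: 47.48% × 2000 = 949.6 lb
  Al2O3: 23.53% × 2000 = 470.6 lb
Oxide-by-oxide audit per the reported batch figures, relative to the basis at hand (sum by sum, the targets are met once rounding is allowed for):
  ZrO2: 800.6·0.6715 = 537.6 lb (target 537.6 lb)
  Li2O: 821.3·0.04490 + 72.95·0.07460 = 42.32 lb (target 42.32 lb)
  SiO2: 821.3·0.7803 + 72.95·0.6377 + 800.6·0.3275 = 949.6 lb (target 949.6 lb)
  Al2O3: 821.3·0.1648 + 72.95·0.2724 + 481.9·0.6545 = 470.6 lb (target 470.6 lb)
Consistency of the glass mass: Σ batch − LOI loss = 2000 lb (the targets, summed, come to 2000 lb; with the basis standing at 2000 lb — deltas are rounding alone).
Summing the batch: Σ batch = 2177 lb; LOI removed, Σ of batch·LOI: 176.6 lb; as yield: glass ÷ batch → 91.89%.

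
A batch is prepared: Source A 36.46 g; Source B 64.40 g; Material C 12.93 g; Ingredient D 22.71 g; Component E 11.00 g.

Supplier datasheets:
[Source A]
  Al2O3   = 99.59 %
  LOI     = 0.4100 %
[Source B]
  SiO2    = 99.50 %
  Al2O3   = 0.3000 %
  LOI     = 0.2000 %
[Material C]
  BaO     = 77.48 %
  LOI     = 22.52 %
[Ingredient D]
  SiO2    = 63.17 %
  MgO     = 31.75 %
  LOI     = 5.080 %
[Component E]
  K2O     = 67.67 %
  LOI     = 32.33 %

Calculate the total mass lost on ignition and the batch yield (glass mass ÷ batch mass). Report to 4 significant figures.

LOI loss = 7.900 g; glass = 139.6 g; yield = 94.64%

The whole derivation maintains full precision from first step to last. Intermediates are displayed, rounded to four significant digits, when written out. Exactly one rounding goes into each reported figure. The derived quantities, including totals, yield, the five compositions, ignition loss, glass mass, are carried starting from the weights for 139.6 g of glass in full precision as they appear in either problem or answer.
Material-by-material LOI:
  Source A: 36.46 × 0.004100 = 0.1495 g
  Source B: 64.40 × 0.002000 = 0.1288 g
  Material C: 12.93 × 0.2252 = 2.912 g
  Ingredient D: 22.71 × 0.05080 = 1.154 g
  Component E: 11.00 × 0.3233 = 3.556 g
Total LOI = 7.900 g
Glass = batch − LOI = 147.5 − 7.900 = 139.6 g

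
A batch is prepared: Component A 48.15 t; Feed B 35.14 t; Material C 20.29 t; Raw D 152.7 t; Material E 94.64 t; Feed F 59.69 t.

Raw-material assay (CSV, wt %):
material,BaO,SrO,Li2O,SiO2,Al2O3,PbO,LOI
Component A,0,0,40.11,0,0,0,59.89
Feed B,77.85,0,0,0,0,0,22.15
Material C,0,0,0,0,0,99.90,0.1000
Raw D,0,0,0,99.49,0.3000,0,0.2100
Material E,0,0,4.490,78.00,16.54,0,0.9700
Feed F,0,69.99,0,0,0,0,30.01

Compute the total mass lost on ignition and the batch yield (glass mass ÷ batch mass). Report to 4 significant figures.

Rounding to 4 significant digits governs each working value as shown. Each numeric step holds full float precision through every step. A single rounding produces each reported figure — all derived quantities (the yield, the six compositions, net glass mass, totals, ignition loss) are carried at full precision starting from the weights for 354.8 t of glass, exactly as shown in question or answer.
Material-by-material LOI:
  Component A: 48.15 × 0.5989 = 28.84 t
  Feed B: 35.14 × 0.2215 = 7.784 t
  Material C: 20.29 × 0.001000 = 0.02029 t
  Raw D: 152.7 × 0.002100 = 0.3207 t
  Material E: 94.64 × 0.009700 = 0.9180 t
  Feed F: 59.69 × 0.3001 = 17.91 t
Total LOI = 55.79 t
Glass = batch − LOI = 410.6 − 55.79 = 354.8 t

LOI loss = 55.79 t; glass = 354.8 t; yield = 86.41%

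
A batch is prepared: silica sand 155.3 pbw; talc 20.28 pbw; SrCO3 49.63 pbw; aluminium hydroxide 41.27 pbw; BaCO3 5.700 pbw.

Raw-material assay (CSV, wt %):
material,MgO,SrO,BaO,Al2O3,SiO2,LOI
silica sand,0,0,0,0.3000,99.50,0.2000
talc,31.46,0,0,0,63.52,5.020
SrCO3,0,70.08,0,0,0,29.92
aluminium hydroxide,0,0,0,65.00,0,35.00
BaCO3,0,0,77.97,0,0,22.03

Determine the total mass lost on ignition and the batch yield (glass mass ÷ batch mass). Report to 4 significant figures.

Values along the way are displayed with 4-significant-digit rounding on the page; all arithmetic runs at full float precision from start to finish; each reported figure takes exactly one rounding. All derived quantities, which include the yield, five oxide percentages, glass mass, LOI, the totals, are re-derived at exact precision, as set out in problem or answer, starting from the weights per 240.3 pbw of glass.
LOI of each material in turn:
  silica sand: 155.3 × 0.002000 = 0.3106 pbw
  talc: 20.28 × 0.05020 = 1.018 pbw
  SrCO3: 49.63 × 0.2992 = 14.85 pbw
  aluminium hydroxide: 41.27 × 0.3500 = 14.44 pbw
  BaCO3: 5.700 × 0.2203 = 1.256 pbw
Total LOI = 31.88 pbw
Glass = batch − LOI = 272.2 − 31.88 = 240.3 pbw

LOI loss = 31.88 pbw; glass = 240.3 pbw; yield = 88.29%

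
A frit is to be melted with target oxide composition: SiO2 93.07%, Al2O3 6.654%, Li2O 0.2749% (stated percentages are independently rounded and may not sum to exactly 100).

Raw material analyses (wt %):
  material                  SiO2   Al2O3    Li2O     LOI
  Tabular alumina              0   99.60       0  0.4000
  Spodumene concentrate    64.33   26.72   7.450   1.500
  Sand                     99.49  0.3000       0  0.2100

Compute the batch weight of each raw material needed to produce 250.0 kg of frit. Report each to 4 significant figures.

Working values are printed (rounded to four significant digits) at each printed step; all arithmetic carries full float precision all the way through — each reported result receives exactly one rounding — all derived quantities (the three compositions, yield, glass mass, totals, LOI) are recomputed from the batch weights at 250.0 kg of glass at exact precision, exactly as shown in the problem or the answer.
Target masses of each oxide per 250.0 kg frit:
  SiO2: 93.07% × 250.0 = 232.7 kg
  Al2O3: 6.654% × 250.0 = 16.64 kg
  Li2O: 0.2749% × 250.0 = 0.6872 kg
Per-oxide balance check applying the batch weights above, versus the basis set out (summed amounts equal target values once rounding is allowed for):
  SiO2: 9.225·0.6433 + 227.9·0.9949 = 232.7 kg (target 232.7 kg)
  Al2O3: 13.54·0.9960 + 9.225·0.2672 + 227.9·0.003000 = 16.63 kg (target 16.64 kg)
  Li2O: 9.225·0.07450 = 0.6873 kg (target 0.6872 kg)
Glass mass check: whole batch net of LOI = 250.0 kg (summing oxide targets gives 250.0 kg; the stated basis being 250.0 kg — deltas are rounding alone).
Total batch = Σ batch = 250.7 kg; Σ batch·LOI gives LOI loss = 0.6711 kg; yield: glass divided by total = 99.73%.

Batch per 250.0 kg frit:
  Tabular alumina: 13.54 kg
  Spodumene concentrate: 9.225 kg
  Sand: 227.9 kg
Total batch = 250.7 kg; LOI loss = 0.6711 kg; yield = 99.73%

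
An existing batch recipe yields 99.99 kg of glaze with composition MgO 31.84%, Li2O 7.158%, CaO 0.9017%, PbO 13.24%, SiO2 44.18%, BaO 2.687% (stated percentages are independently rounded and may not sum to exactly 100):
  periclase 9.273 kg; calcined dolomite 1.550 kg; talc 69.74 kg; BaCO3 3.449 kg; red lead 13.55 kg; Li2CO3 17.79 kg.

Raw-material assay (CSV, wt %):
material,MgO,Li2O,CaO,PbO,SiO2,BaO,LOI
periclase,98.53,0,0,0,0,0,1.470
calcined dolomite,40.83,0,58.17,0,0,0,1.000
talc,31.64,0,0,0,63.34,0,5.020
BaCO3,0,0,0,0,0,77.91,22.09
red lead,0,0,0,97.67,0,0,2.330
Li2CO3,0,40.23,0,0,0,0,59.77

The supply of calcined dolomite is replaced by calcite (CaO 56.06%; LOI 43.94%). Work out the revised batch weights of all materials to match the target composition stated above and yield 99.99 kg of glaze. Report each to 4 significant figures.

Revised batch per 99.99 kg glaze:
  periclase: 9.916 kg
  calcite: 1.608 kg
  talc: 69.74 kg
  BaCO3: 3.449 kg
  red lead: 13.55 kg
  Li2CO3: 17.79 kg
Total batch = 116.1 kg; LOI loss = 16.06 kg

Every computation maintains full precision in every operation; in-progress results appear, with 4-significant-figure rounding, within the worked lines — each reported number takes a single rounding; all derived quantities are re-derived at full float precision (totals, yield, ignition loss, the six compositions, net glass mass) using the weight values per 99.99 kg of glass precisely as stated by question or answer.
Oxide mass targets, per 99.99 kg glaze:
  MgO: 31.84% × 99.99 = 31.84 kg
  Li2O: 7.158% × 99.99 = 7.157 kg
  CaO: 0.9017% × 99.99 = 0.9016 kg
  PbO: 13.24% × 99.99 = 13.24 kg
  SiO2: 44.18% × 99.99 = 44.18 kg
  BaO: 2.687% × 99.99 = 2.687 kg
Balance tally, oxide-wise, given the weights on record, versus the basis set out (oxide sums agree with the targets once rounding is allowed for):
  MgO: 9.916·0.9853 + 69.74·0.3164 = 31.84 kg (target 31.84 kg)
  Li2O: 17.79·0.4023 = 7.157 kg (target 7.157 kg)
  CaO: 1.608·0.5606 = 0.9014 kg (target 0.9016 kg)
  PbO: 13.55·0.9767 = 13.23 kg (target 13.24 kg)
  SiO2: 69.74·0.6334 = 44.17 kg (target 44.18 kg)
  BaO: 3.449·0.7791 = 2.687 kg (target 2.687 kg)
Auditing the glass mass value: total batch − LOI = 99.99 kg (per-oxide target masses sum to 100.0 kg; with the basis standing at 99.99 kg — gaps are rounding artifacts).
Whole-batch sum: Σ batch = 116.1 kg; LOI loss = Σ batch·LOI = 16.06 kg; yield = glass ÷ total batch = 86.16%.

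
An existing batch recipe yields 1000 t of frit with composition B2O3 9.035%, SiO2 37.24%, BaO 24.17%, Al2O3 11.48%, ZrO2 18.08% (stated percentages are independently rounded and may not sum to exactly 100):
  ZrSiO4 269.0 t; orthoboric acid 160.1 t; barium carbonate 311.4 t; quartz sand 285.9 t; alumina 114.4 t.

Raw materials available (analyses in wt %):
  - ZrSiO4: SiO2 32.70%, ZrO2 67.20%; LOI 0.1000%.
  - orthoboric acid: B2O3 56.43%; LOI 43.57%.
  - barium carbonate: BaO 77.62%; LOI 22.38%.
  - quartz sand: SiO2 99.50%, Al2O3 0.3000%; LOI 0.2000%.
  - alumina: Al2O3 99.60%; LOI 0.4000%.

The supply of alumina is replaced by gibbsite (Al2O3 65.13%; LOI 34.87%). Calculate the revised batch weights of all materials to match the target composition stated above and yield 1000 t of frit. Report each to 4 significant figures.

Intermediates are printed, with 4-significant-digit rounding, when written out; each numeric step carries full float precision through the solve. Exactly one rounding lands on every reported figure; derived quantities, including ignition loss, glass mass, yield, totals, the five compositions, are re-derived starting from the weights for 1000 t of glass at full float precision as written in question or answer.
Per-oxide target masses for 1000 t frit:
  B2O3: 9.035% × 1000 = 90.35 t
  SiO2: 37.24% × 1000 = 372.4 t
  BaO: 24.17% × 1000 = 241.7 t
  Al2O3: 11.48% × 1000 = 114.8 t
  ZrO2: 18.08% × 1000 = 180.8 t
Balance tally, oxide-wise, from the weights as reported, relative to the basis at hand (sums match the target masses up to rounding of the answer):
  B2O3: 160.1·0.5643 = 90.34 t (target 90.35 t)
  SiO2: 269.0·0.3270 + 285.9·0.9950 = 372.4 t (target 372.4 t)
  BaO: 311.4·0.7762 = 241.7 t (target 241.7 t)
  Al2O3: 285.9·0.003000 + 174.9·0.6513 = 114.8 t (target 114.8 t)
  ZrO2: 269.0·0.6720 = 180.8 t (target 180.8 t)
Glass-mass sanity pass: the batch minus its LOI: 1000 t (per-oxide target masses sum to 1000 t; against the stated basis, 1000 t — a pure rounding effect).
Adding the batch up: Σ batch = 1201 t; loss to ignition Σ batch·LOI = 201.3 t; yield, glass over the total, = 83.25%.

Revised batch per 1000 t frit:
  ZrSiO4: 269.0 t
  orthoboric acid: 160.1 t
  barium carbonate: 311.4 t
  quartz sand: 285.9 t
  gibbsite: 174.9 t
Total batch = 1201 t; LOI loss = 201.3 t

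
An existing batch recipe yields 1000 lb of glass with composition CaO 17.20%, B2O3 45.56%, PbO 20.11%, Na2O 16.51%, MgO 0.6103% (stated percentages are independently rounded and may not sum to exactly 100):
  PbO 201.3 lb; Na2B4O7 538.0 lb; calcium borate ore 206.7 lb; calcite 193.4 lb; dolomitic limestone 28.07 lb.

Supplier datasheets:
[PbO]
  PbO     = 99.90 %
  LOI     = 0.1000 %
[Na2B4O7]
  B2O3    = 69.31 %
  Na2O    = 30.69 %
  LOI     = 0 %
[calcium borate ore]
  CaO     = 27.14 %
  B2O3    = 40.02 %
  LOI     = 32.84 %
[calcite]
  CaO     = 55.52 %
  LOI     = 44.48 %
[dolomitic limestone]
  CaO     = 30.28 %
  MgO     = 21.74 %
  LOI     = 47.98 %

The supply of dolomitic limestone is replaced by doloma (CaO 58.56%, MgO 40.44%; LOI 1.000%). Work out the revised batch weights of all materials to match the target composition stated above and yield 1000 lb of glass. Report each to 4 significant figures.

Revised batch per 1000 lb glass:
  PbO: 201.3 lb
  Na2B4O7: 538.0 lb
  calcium borate ore: 206.7 lb
  calcite: 192.8 lb
  doloma: 15.09 lb
Total batch = 1154 lb; LOI loss = 154.0 lb

Working values are shown rounded to 4 significant digits as written; all arithmetic carries full precision in every operation. Every reported figure includes exactly one rounding — the derived quantities, including five oxide percentages, yield, LOI, net glass mass, the totals, are re-derived using the weight values on 1000 lb of glass in full float precision as written in either problem or answer.
The oxide mass targets at 1000 lb glass:
  CaO: 17.20% × 1000 = 172.0 lb
  B2O3: 45.56% × 1000 = 455.6 lb
  PbO: 20.11% × 1000 = 201.1 lb
  Na2O: 16.51% × 1000 = 165.1 lb
  MgO: 0.6103% × 1000 = 6.103 lb
Sums-versus-targets review using the reported weights, for the quoted basis mass (oxide sums agree with the targets inside rounding margins):
  CaO: 206.7·0.2714 + 192.8·0.5552 + 15.09·0.5856 = 172.0 lb (target 172.0 lb)
  B2O3: 538.0·0.6931 + 206.7·0.4002 = 455.6 lb (target 455.6 lb)
  PbO: 201.3·0.9990 = 201.1 lb (target 201.1 lb)
  Na2O: 538.0·0.3069 = 165.1 lb (target 165.1 lb)
  MgO: 15.09·0.4044 = 6.102 lb (target 6.103 lb)
Auditing the glass mass value: total charge less LOI = 999.9 lb (summing oxide targets gives 999.9 lb; against the stated basis, 1000 lb — any gap is answer rounding).
Batch total: Σ batch = 1154 lb; LOI loss = Σ batch·LOI = 154.0 lb; yield, glass over the total, = 86.65%.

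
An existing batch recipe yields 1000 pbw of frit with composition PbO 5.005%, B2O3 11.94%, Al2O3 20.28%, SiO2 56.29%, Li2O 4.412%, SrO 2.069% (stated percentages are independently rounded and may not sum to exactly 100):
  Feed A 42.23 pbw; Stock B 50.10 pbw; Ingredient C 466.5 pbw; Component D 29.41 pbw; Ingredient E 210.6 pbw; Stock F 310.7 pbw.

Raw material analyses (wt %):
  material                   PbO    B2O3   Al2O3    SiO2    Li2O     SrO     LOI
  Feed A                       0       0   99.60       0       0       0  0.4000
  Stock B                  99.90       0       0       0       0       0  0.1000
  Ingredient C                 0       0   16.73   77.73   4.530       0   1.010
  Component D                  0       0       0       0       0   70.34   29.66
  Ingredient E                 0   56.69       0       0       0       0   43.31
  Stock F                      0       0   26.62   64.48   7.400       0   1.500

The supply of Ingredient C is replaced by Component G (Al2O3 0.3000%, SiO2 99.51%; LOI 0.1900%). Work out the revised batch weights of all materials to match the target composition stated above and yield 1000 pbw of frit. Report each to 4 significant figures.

Revised batch per 1000 pbw frit:
  Feed A: 43.72 pbw
  Stock B: 50.10 pbw
  Component G: 179.3 pbw
  Component D: 29.41 pbw
  Ingredient E: 210.6 pbw
  Stock F: 596.2 pbw
Total batch = 1109 pbw; LOI loss = 109.4 pbw

In-progress results are printed with 4-significant-figure rounding when written out. All internal work runs at exact precision at all times. Exactly one rounding is applied to each reported value — all derived quantities are carried at exact precision (glass mass, ignition loss, the totals, the six compositions, yield) starting from the weights per 1000 pbw of glass, as written in question or answer.
Target masses of each oxide per 1000 pbw frit:
  PbO: 5.005% × 1000 = 50.05 pbw
  B2O3: 11.94% × 1000 = 119.4 pbw
  Al2O3: 20.28% × 1000 = 202.8 pbw
  SiO2: 56.29% × 1000 = 562.9 pbw
  Li2O: 4.412% × 1000 = 44.12 pbw
  SrO: 2.069% × 1000 = 20.69 pbw
Sums-versus-targets review on the weights just shown, versus the basis set out (delivered sums recover each target once rounding is allowed for):
  PbO: 50.10·0.9990 = 50.05 pbw (target 50.05 pbw)
  B2O3: 210.6·0.5669 = 119.4 pbw (target 119.4 pbw)
  Al2O3: 43.72·0.9960 + 179.3·0.003000 + 596.2·0.2662 = 202.8 pbw (target 202.8 pbw)
  SiO2: 179.3·0.9951 + 596.2·0.6448 = 562.9 pbw (target 562.9 pbw)
  Li2O: 596.2·0.07400 = 44.12 pbw (target 44.12 pbw)
  SrO: 29.41·0.7034 = 20.69 pbw (target 20.69 pbw)
Consistency of the glass mass: total charge less LOI = 999.9 pbw (summing oxide targets gives 1000 pbw; with the basis standing at 1000 pbw — gaps are rounding artifacts).
Total batch = Σ batch = 1109 pbw; LOI loss = Σ batch·LOI = 109.4 pbw; the yield ratio, glass ÷ batch: 90.13%.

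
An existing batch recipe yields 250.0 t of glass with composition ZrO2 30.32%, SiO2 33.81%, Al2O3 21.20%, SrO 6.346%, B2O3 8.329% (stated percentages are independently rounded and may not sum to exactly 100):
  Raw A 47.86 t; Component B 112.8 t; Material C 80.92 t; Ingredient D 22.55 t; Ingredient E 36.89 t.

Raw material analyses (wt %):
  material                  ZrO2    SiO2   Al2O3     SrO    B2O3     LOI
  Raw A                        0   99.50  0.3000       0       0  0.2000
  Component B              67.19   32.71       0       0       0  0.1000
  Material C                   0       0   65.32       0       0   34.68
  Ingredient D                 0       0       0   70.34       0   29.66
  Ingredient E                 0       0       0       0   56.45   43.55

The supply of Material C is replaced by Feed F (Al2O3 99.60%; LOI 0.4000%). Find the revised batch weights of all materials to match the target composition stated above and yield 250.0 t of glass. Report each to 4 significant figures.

Revised batch per 250.0 t glass:
  Raw A: 47.86 t
  Component B: 112.8 t
  Feed F: 53.07 t
  Ingredient D: 22.55 t
  Ingredient E: 36.89 t
Total batch = 273.2 t; LOI loss = 23.17 t

Mid-chain values are shown with 4-significant-figure rounding in the printout; the whole derivation runs at exact precision at all times — a single rounding finalizes every reported value — the derived quantities are re-derived in full precision (yield, totals, net glass mass, LOI, five oxide percentages) from the weighed amounts for 250.0 t of glass as they appear in question or answer.
Target oxide masses per 250.0 t glass:
  ZrO2: 30.32% × 250.0 = 75.80 t
  SiO2: 33.81% × 250.0 = 84.52 t
  Al2O3: 21.20% × 250.0 = 53.00 t
  SrO: 6.346% × 250.0 = 15.86 t
  B2O3: 8.329% × 250.0 = 20.82 t
Verifying the oxide balance per the reported batch figures, relative to the basis at hand (each sum matches its target mass exact up to rounding of places):
  ZrO2: 112.8·0.6719 = 75.79 t (target 75.80 t)
  SiO2: 47.86·0.9950 + 112.8·0.3271 = 84.52 t (target 84.52 t)
  Al2O3: 47.86·0.003000 + 53.07·0.9960 = 53.00 t (target 53.00 t)
  SrO: 22.55·0.7034 = 15.86 t (target 15.86 t)
  B2O3: 36.89·0.5645 = 20.82 t (target 20.82 t)
Mass balance on the glass: total batch − LOI = 250.0 t (the Σ of target masses is 250.0 t; stated basis 250.0 t — deltas are rounding alone).
Batch total: Σ batch = 273.2 t; Σ batch·LOI gives LOI loss = 23.17 t; yield: glass divided by total = 91.52%.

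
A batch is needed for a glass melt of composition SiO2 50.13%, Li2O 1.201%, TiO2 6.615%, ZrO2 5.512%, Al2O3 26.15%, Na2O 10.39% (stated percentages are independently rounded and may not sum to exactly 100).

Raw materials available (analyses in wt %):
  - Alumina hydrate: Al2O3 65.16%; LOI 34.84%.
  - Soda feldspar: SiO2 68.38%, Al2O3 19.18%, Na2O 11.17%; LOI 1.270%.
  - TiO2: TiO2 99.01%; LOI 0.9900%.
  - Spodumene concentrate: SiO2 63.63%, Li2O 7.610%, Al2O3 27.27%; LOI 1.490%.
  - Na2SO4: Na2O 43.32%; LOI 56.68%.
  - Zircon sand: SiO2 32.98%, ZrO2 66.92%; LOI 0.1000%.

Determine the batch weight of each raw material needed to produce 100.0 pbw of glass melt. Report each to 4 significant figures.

All arithmetic carries full precision at every stage. Rounding to four significant digits applies to each mid-chain value as printed; a single rounding completes every reported value; all derived quantities, which include the six compositions, glass mass, totals, the yield, ignition loss, are carried at full precision, as given in the problem or the answer, using the weight values per 100.0 pbw of glass.
The oxide mass targets at 100.0 pbw glass melt:
  SiO2: 50.13% × 100.0 = 50.13 pbw
  Li2O: 1.201% × 100.0 = 1.201 pbw
  TiO2: 6.615% × 100.0 = 6.615 pbw
  ZrO2: 5.512% × 100.0 = 5.512 pbw
  Al2O3: 26.15% × 100.0 = 26.15 pbw
  Na2O: 10.39% × 100.0 = 10.39 pbw
Per-oxide balance check using the reported weights, relative to the basis at hand (each sum matches its target mass given rounding of the digits):
  SiO2: 54.65·0.6838 + 15.78·0.6363 + 8.237·0.3298 = 50.13 pbw (target 50.13 pbw)
  Li2O: 15.78·0.07610 = 1.201 pbw (target 1.201 pbw)
  TiO2: 6.681·0.9901 = 6.615 pbw (target 6.615 pbw)
  ZrO2: 8.237·0.6692 = 5.512 pbw (target 5.512 pbw)
  Al2O3: 17.44·0.6516 + 54.65·0.1918 + 15.78·0.2727 = 26.15 pbw (target 26.15 pbw)
  Na2O: 54.65·0.1117 + 9.892·0.4332 = 10.39 pbw (target 10.39 pbw)
The glass-mass cross-check: the batch minus its LOI: 99.99 pbw (the Σ of target masses is 100.0 pbw; stated basis 100.0 pbw — gaps are rounding artifacts).
Whole-batch sum: Σ batch = 112.7 pbw; LOI loss = Σ batch·LOI = 12.69 pbw; as yield: glass ÷ batch → 88.74%.

Batch per 100.0 pbw glass melt:
  Alumina hydrate: 17.44 pbw
  Soda feldspar: 54.65 pbw
  TiO2: 6.681 pbw
  Spodumene concentrate: 15.78 pbw
  Na2SO4: 9.892 pbw
  Zircon sand: 8.237 pbw
Total batch = 112.7 pbw; LOI loss = 12.69 pbw; yield = 88.74%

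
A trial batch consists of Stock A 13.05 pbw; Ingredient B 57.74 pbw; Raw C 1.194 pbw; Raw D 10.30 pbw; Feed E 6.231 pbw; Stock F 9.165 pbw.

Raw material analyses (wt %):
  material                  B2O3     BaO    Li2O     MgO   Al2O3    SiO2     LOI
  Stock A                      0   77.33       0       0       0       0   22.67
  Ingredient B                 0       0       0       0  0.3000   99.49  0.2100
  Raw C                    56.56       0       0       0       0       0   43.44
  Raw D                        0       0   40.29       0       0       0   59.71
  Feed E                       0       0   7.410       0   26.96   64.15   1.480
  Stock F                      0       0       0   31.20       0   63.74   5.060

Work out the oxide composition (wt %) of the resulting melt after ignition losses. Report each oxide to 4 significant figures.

In-progress results are displayed rounded to four significant figures when written out; exact precision is maintained in every operation. Each reported number takes just one rounding; derived quantities, which include the yield, the six compositions, glass mass, ignition loss, totals, are carried in exact precision, as they appear in either problem or answer, starting from the weights per 87.38 pbw of glass.
Per-oxide mass from batch:
  B2O3: 1.194·0.5656 = 0.6753 pbw
  BaO: 13.05·0.7733 = 10.09 pbw
  Li2O: 10.30·0.4029 + 6.231·0.07410 = 4.612 pbw
  MgO: 9.165·0.3120 = 2.859 pbw
  Al2O3: 57.74·0.003000 + 6.231·0.2696 = 1.853 pbw
  SiO2: 57.74·0.9949 + 6.231·0.6415 + 9.165·0.6374 = 67.28 pbw
LOI: 13.05·0.2267 + 57.74·0.002100 + 1.194·0.4344 + 10.30·0.5971 + 6.231·0.01480 + 9.165·0.05060 = 10.30 pbw
Net of LOI, the glass mass = 97.68 − 10.30 = 87.38 pbw (the oxide masses sum to this)
percent by weight: oxide/glass ×100

Glass mass = 87.38 pbw (batch 97.68 − LOI 10.30).
Composition: B2O3 0.7729%, BaO 11.55%, Li2O 5.278%, MgO 3.273%, Al2O3 2.121%, SiO2 77.01%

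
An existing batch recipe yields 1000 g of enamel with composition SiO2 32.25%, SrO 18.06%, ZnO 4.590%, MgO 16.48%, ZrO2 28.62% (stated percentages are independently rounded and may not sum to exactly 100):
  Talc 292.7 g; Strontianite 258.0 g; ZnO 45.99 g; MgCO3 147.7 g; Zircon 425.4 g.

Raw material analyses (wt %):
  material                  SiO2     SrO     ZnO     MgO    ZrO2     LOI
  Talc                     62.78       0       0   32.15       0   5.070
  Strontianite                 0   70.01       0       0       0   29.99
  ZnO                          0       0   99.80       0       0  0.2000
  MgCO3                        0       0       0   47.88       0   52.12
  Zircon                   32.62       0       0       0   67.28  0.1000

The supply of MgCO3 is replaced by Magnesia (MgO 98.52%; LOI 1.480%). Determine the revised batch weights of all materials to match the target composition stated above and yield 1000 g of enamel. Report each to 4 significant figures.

Revised batch per 1000 g enamel:
  Talc: 292.7 g
  Strontianite: 258.0 g
  ZnO: 45.99 g
  Magnesia: 71.77 g
  Zircon: 425.4 g
Total batch = 1094 g; LOI loss = 93.79 g

Full precision is carried at all times; working values are displayed, rounded to four significant figures, alongside each step. Every reported result takes just one rounding — all derived quantities are computed at full precision (net glass mass, totals, five oxide percentages, LOI, yield) from the batch weights for 1000 g of glass precisely as stated by problem or answer.
Target masses of each oxide per 1000 g enamel:
  SiO2: 32.25% × 1000 = 322.5 g
  SrO: 18.06% × 1000 = 180.6 g
  ZnO: 4.590% × 1000 = 45.90 g
  MgO: 16.48% × 1000 = 164.8 g
  ZrO2: 28.62% × 1000 = 286.2 g
A balance pass over the oxides, given the weights on record, versus the basis set out (each sum matches its target mass within answer rounding):
  SiO2: 292.7·0.6278 + 425.4·0.3262 = 322.5 g (target 322.5 g)
  SrO: 258.0·0.7001 = 180.6 g (target 180.6 g)
  ZnO: 45.99·0.9980 = 45.90 g (target 45.90 g)
  MgO: 292.7·0.3215 + 71.77·0.9852 = 164.8 g (target 164.8 g)
  ZrO2: 425.4·0.6728 = 286.2 g (target 286.2 g)
Mass balance on the glass: total charge less LOI = 1000 g (oxide target masses add up to 1000 g; against the stated basis, 1000 g — gaps are rounding artifacts).
Total batch = Σ batch = 1094 g; ignition loss, Σ(batch × LOI) = 93.79 g; yield, glass over the total, = 91.43%.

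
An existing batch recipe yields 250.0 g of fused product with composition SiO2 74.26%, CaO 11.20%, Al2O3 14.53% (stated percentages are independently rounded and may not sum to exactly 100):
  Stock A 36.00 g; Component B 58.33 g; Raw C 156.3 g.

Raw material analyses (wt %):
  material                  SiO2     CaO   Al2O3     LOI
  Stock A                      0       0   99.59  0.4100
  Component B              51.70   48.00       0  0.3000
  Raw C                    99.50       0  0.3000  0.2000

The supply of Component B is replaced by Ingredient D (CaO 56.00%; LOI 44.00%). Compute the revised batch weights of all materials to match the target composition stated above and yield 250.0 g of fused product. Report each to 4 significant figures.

Revised batch per 250.0 g fused product:
  Stock A: 35.91 g
  Ingredient D: 50.00 g
  Raw C: 186.6 g
Total batch = 272.5 g; LOI loss = 22.52 g

Values along the way appear rounded to 4 significant digits — every computation carries full precision at each step; every reported number is rounded a single time; the derived quantities, including the totals, glass mass, three oxide percentages, LOI, the yield, are computed using the weight values per 250.0 g of glass in full precision as written in question or answer.
Oxide-by-oxide targets in 250.0 g fused product:
  SiO2: 74.26% × 250.0 = 185.6 g
  CaO: 11.20% × 250.0 = 28.00 g
  Al2O3: 14.53% × 250.0 = 36.33 g
A balance pass over the oxides, from the weights as reported, relative to the basis at hand (delivered sums recover each target net of answer rounding effects):
  SiO2: 186.6·0.9950 = 185.7 g (target 185.6 g)
  CaO: 50.00·0.5600 = 28.00 g (target 28.00 g)
  Al2O3: 35.91·0.9959 + 186.6·0.003000 = 36.32 g (target 36.33 g)
The glass-mass cross-check: batch total minus LOI = 250.0 g (the targets, summed, come to 250.0 g; basis as stated: 250.0 g — differing by rounding only).
Total batch = Σ batch = 272.5 g; Σ batch·LOI gives LOI loss = 22.52 g; glass ÷ batch gives a yield of 91.74%.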